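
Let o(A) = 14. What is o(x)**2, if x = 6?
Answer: 196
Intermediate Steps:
o(x)**2 = 14**2 = 196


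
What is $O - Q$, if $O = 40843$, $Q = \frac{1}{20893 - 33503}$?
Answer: $\frac{515030231}{12610} \approx 40843.0$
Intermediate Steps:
$Q = - \frac{1}{12610}$ ($Q = \frac{1}{-12610} = - \frac{1}{12610} \approx -7.9302 \cdot 10^{-5}$)
$O - Q = 40843 - - \frac{1}{12610} = 40843 + \frac{1}{12610} = \frac{515030231}{12610}$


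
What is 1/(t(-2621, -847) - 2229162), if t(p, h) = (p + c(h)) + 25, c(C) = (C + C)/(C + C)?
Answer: -1/2231757 ≈ -4.4808e-7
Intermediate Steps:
c(C) = 1 (c(C) = (2*C)/((2*C)) = (2*C)*(1/(2*C)) = 1)
t(p, h) = 26 + p (t(p, h) = (p + 1) + 25 = (1 + p) + 25 = 26 + p)
1/(t(-2621, -847) - 2229162) = 1/((26 - 2621) - 2229162) = 1/(-2595 - 2229162) = 1/(-2231757) = -1/2231757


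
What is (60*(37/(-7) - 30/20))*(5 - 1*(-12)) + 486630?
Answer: 3357960/7 ≈ 4.7971e+5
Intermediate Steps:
(60*(37/(-7) - 30/20))*(5 - 1*(-12)) + 486630 = (60*(37*(-1/7) - 30*1/20))*(5 + 12) + 486630 = (60*(-37/7 - 3/2))*17 + 486630 = (60*(-95/14))*17 + 486630 = -2850/7*17 + 486630 = -48450/7 + 486630 = 3357960/7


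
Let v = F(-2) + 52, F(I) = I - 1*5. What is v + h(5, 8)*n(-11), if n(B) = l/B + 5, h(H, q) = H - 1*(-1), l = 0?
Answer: 75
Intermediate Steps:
h(H, q) = 1 + H (h(H, q) = H + 1 = 1 + H)
F(I) = -5 + I (F(I) = I - 5 = -5 + I)
n(B) = 5 (n(B) = 0/B + 5 = 0 + 5 = 5)
v = 45 (v = (-5 - 2) + 52 = -7 + 52 = 45)
v + h(5, 8)*n(-11) = 45 + (1 + 5)*5 = 45 + 6*5 = 45 + 30 = 75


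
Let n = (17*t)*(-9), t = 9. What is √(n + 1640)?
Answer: √263 ≈ 16.217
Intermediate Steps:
n = -1377 (n = (17*9)*(-9) = 153*(-9) = -1377)
√(n + 1640) = √(-1377 + 1640) = √263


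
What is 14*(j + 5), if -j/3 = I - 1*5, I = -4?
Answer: 448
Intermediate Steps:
j = 27 (j = -3*(-4 - 1*5) = -3*(-4 - 5) = -3*(-9) = 27)
14*(j + 5) = 14*(27 + 5) = 14*32 = 448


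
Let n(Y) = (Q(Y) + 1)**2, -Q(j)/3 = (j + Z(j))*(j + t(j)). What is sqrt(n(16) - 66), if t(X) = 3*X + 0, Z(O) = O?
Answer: sqrt(37736383) ≈ 6143.0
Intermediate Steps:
t(X) = 3*X
Q(j) = -24*j**2 (Q(j) = -3*(j + j)*(j + 3*j) = -3*2*j*4*j = -24*j**2)
n(Y) = (1 - 24*Y**2)**2 (n(Y) = (-24*Y**2 + 1)**2 = (1 - 24*Y**2)**2)
sqrt(n(16) - 66) = sqrt((-1 + 24*16**2)**2 - 66) = sqrt((-1 + 24*256)**2 - 66) = sqrt((-1 + 6144)**2 - 66) = sqrt(6143**2 - 66) = sqrt(37736449 - 66) = sqrt(37736383)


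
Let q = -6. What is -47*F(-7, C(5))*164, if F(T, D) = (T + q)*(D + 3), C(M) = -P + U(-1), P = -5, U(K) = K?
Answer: 701428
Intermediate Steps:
C(M) = 4 (C(M) = -1*(-5) - 1 = 5 - 1 = 4)
F(T, D) = (-6 + T)*(3 + D) (F(T, D) = (T - 6)*(D + 3) = (-6 + T)*(3 + D))
-47*F(-7, C(5))*164 = -47*(-18 - 6*4 + 3*(-7) + 4*(-7))*164 = -47*(-18 - 24 - 21 - 28)*164 = -47*(-91)*164 = 4277*164 = 701428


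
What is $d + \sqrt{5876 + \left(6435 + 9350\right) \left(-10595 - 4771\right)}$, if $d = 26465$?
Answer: $26465 + 13 i \sqrt{1435186} \approx 26465.0 + 15574.0 i$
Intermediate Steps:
$d + \sqrt{5876 + \left(6435 + 9350\right) \left(-10595 - 4771\right)} = 26465 + \sqrt{5876 + \left(6435 + 9350\right) \left(-10595 - 4771\right)} = 26465 + \sqrt{5876 + 15785 \left(-15366\right)} = 26465 + \sqrt{5876 - 242552310} = 26465 + \sqrt{-242546434} = 26465 + 13 i \sqrt{1435186}$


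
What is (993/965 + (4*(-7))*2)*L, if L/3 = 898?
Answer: -142908618/965 ≈ -1.4809e+5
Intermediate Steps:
L = 2694 (L = 3*898 = 2694)
(993/965 + (4*(-7))*2)*L = (993/965 + (4*(-7))*2)*2694 = (993*(1/965) - 28*2)*2694 = (993/965 - 56)*2694 = -53047/965*2694 = -142908618/965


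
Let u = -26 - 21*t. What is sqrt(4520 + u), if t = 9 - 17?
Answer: 3*sqrt(518) ≈ 68.279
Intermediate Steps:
t = -8
u = 142 (u = -26 - 21*(-8) = -26 + 168 = 142)
sqrt(4520 + u) = sqrt(4520 + 142) = sqrt(4662) = 3*sqrt(518)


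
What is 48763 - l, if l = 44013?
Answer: 4750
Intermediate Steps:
48763 - l = 48763 - 1*44013 = 48763 - 44013 = 4750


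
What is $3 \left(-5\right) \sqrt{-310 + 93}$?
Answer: $- 15 i \sqrt{217} \approx - 220.96 i$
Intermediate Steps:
$3 \left(-5\right) \sqrt{-310 + 93} = - 15 \sqrt{-217} = - 15 i \sqrt{217}$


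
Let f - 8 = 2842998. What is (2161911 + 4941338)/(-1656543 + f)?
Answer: 7103249/1186463 ≈ 5.9869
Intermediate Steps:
f = 2843006 (f = 8 + 2842998 = 2843006)
(2161911 + 4941338)/(-1656543 + f) = (2161911 + 4941338)/(-1656543 + 2843006) = 7103249/1186463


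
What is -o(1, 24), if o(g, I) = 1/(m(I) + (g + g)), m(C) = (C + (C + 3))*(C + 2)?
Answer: -1/1328 ≈ -0.00075301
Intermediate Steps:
m(C) = (2 + C)*(3 + 2*C) (m(C) = (C + (3 + C))*(2 + C) = (3 + 2*C)*(2 + C) = (2 + C)*(3 + 2*C))
o(g, I) = 1/(6 + 2*g + 2*I² + 7*I) (o(g, I) = 1/((6 + 2*I² + 7*I) + (g + g)) = 1/((6 + 2*I² + 7*I) + 2*g) = 1/(6 + 2*g + 2*I² + 7*I))
-o(1, 24) = -1/(6 + 2*1 + 2*24² + 7*24) = -1/(6 + 2 + 2*576 + 168) = -1/(6 + 2 + 1152 + 168) = -1/1328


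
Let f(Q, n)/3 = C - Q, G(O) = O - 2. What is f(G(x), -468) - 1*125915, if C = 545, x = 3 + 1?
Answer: -124286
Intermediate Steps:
x = 4
G(O) = -2 + O
f(Q, n) = 1635 - 3*Q (f(Q, n) = 3*(545 - Q) = 1635 - 3*Q)
f(G(x), -468) - 1*125915 = (1635 - 3*(-2 + 4)) - 1*125915 = (1635 - 3*2) - 125915 = (1635 - 6) - 125915 = 1629 - 125915 = -124286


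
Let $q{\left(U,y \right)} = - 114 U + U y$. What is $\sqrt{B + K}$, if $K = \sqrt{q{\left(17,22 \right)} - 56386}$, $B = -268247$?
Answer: $\sqrt{-268247 + 5 i \sqrt{2318}} \approx 0.232 + 517.93 i$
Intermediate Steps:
$K = 5 i \sqrt{2318}$ ($K = \sqrt{17 \left(-114 + 22\right) - 56386} = \sqrt{17 \left(-92\right) - 56386} = \sqrt{-1564 - 56386} = \sqrt{-57950} = 5 i \sqrt{2318} \approx 240.73 i$)
$\sqrt{B + K} = \sqrt{-268247 + 5 i \sqrt{2318}}$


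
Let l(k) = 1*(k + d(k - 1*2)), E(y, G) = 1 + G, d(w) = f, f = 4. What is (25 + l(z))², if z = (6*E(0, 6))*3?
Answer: 24025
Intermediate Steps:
d(w) = 4
z = 126 (z = (6*(1 + 6))*3 = (6*7)*3 = 42*3 = 126)
l(k) = 4 + k (l(k) = 1*(k + 4) = 1*(4 + k) = 4 + k)
(25 + l(z))² = (25 + (4 + 126))² = (25 + 130)² = 155² = 24025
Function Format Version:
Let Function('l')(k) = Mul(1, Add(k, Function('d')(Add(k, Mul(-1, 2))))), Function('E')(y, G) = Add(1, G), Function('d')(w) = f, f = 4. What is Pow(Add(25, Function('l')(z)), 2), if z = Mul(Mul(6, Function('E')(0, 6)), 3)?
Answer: 24025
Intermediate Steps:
Function('d')(w) = 4
z = 126 (z = Mul(Mul(6, Add(1, 6)), 3) = Mul(Mul(6, 7), 3) = Mul(42, 3) = 126)
Function('l')(k) = Add(4, k) (Function('l')(k) = Mul(1, Add(k, 4)) = Mul(1, Add(4, k)) = Add(4, k))
Pow(Add(25, Function('l')(z)), 2) = Pow(Add(25, Add(4, 126)), 2) = Pow(Add(25, 130), 2) = Pow(155, 2) = 24025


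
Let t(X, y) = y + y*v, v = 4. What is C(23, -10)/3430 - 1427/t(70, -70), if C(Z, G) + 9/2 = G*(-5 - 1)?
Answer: 140401/34300 ≈ 4.0933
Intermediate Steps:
C(Z, G) = -9/2 - 6*G (C(Z, G) = -9/2 + G*(-5 - 1) = -9/2 + G*(-6) = -9/2 - 6*G)
t(X, y) = 5*y (t(X, y) = y + y*4 = y + 4*y = 5*y)
C(23, -10)/3430 - 1427/t(70, -70) = (-9/2 - 6*(-10))/3430 - 1427/(5*(-70)) = (-9/2 + 60)*(1/3430) - 1427/(-350) = (111/2)*(1/3430) - 1427*(-1/350) = 111/6860 + 1427/350 = 140401/34300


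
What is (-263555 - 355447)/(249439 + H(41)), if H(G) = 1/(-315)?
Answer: -97492815/39286642 ≈ -2.4816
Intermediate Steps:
H(G) = -1/315
(-263555 - 355447)/(249439 + H(41)) = (-263555 - 355447)/(249439 - 1/315) = -619002/78573284/315 = -619002*315/78573284 = -97492815/39286642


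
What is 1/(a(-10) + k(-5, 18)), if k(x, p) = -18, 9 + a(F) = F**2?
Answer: 1/73 ≈ 0.013699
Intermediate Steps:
a(F) = -9 + F**2
1/(a(-10) + k(-5, 18)) = 1/((-9 + (-10)**2) - 18) = 1/((-9 + 100) - 18) = 1/(91 - 18) = 1/73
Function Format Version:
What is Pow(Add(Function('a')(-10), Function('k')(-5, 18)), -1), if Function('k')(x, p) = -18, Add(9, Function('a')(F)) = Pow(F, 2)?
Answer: Rational(1, 73) ≈ 0.013699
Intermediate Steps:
Function('a')(F) = Add(-9, Pow(F, 2))
Pow(Add(Function('a')(-10), Function('k')(-5, 18)), -1) = Pow(Add(Add(-9, Pow(-10, 2)), -18), -1) = Pow(Add(Add(-9, 100), -18), -1) = Pow(Add(91, -18), -1) = Pow(73, -1) = Rational(1, 73)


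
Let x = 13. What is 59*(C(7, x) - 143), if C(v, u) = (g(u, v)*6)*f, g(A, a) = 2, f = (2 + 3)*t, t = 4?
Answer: 5723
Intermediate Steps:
f = 20 (f = (2 + 3)*4 = 5*4 = 20)
C(v, u) = 240 (C(v, u) = (2*6)*20 = 12*20 = 240)
59*(C(7, x) - 143) = 59*(240 - 143) = 59*97 = 5723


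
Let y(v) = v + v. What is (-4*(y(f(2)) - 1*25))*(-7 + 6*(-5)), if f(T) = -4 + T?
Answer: -4292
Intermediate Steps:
y(v) = 2*v
(-4*(y(f(2)) - 1*25))*(-7 + 6*(-5)) = (-4*(2*(-4 + 2) - 1*25))*(-7 + 6*(-5)) = (-4*(2*(-2) - 25))*(-7 - 30) = -4*(-4 - 25)*(-37) = -4*(-29)*(-37) = 116*(-37) = -4292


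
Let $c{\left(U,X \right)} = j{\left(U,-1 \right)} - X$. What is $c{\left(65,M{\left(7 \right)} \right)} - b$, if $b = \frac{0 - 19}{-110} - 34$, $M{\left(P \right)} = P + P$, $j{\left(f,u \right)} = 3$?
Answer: $\frac{2511}{110} \approx 22.827$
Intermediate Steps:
$M{\left(P \right)} = 2 P$
$c{\left(U,X \right)} = 3 - X$
$b = - \frac{3721}{110}$ ($b = - \frac{0 - 19}{110} - 34 = \left(- \frac{1}{110}\right) \left(-19\right) - 34 = \frac{19}{110} - 34 = - \frac{3721}{110} \approx -33.827$)
$c{\left(65,M{\left(7 \right)} \right)} - b = \left(3 - 2 \cdot 7\right) - - \frac{3721}{110} = \left(3 - 14\right) + \frac{3721}{110} = -11 + \frac{3721}{110} = \frac{2511}{110}$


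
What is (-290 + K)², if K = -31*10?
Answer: 360000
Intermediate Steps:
K = -310
(-290 + K)² = (-290 - 310)² = (-600)² = 360000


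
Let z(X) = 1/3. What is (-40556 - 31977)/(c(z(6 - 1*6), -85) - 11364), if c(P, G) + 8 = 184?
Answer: 72533/11188 ≈ 6.4831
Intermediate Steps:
z(X) = ⅓
c(P, G) = 176 (c(P, G) = -8 + 184 = 176)
(-40556 - 31977)/(c(z(6 - 1*6), -85) - 11364) = (-40556 - 31977)/(176 - 11364) = -72533/(-11188) = -72533*(-1/11188) = 72533/11188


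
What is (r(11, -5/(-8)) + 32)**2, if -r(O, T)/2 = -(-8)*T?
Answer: 484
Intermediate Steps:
r(O, T) = -16*T (r(O, T) = -(-2)*(-8*T) = -16*T)
(r(11, -5/(-8)) + 32)**2 = (-(-80)/(-8) + 32)**2 = (-(-80)*(-1)/8 + 32)**2 = (-16*5/8 + 32)**2 = (-10 + 32)**2 = 22**2 = 484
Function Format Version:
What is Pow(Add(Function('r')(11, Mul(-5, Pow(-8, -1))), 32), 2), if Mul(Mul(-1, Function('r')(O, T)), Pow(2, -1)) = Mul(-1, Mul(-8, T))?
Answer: 484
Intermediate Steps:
Function('r')(O, T) = Mul(-16, T) (Function('r')(O, T) = Mul(-2, Mul(-1, Mul(-8, T))) = Mul(-2, Mul(8, T)) = Mul(-16, T))
Pow(Add(Function('r')(11, Mul(-5, Pow(-8, -1))), 32), 2) = Pow(Add(Mul(-16, Mul(-5, Pow(-8, -1))), 32), 2) = Pow(Add(Mul(-16, Mul(-5, Rational(-1, 8))), 32), 2) = Pow(Add(Mul(-16, Rational(5, 8)), 32), 2) = Pow(Add(-10, 32), 2) = Pow(22, 2) = 484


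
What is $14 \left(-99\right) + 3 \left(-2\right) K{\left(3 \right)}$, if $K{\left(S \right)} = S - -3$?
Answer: $-1422$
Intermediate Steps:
$K{\left(S \right)} = 3 + S$ ($K{\left(S \right)} = S + 3 = 3 + S$)
$14 \left(-99\right) + 3 \left(-2\right) K{\left(3 \right)} = 14 \left(-99\right) + 3 \left(-2\right) \left(3 + 3\right) = -1386 - 36 = -1422$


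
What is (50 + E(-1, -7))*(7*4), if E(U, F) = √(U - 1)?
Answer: 1400 + 28*I*√2 ≈ 1400.0 + 39.598*I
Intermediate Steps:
E(U, F) = √(-1 + U)
(50 + E(-1, -7))*(7*4) = (50 + √(-1 - 1))*(7*4) = (50 + √(-2))*28 = (50 + I*√2)*28 = 1400 + 28*I*√2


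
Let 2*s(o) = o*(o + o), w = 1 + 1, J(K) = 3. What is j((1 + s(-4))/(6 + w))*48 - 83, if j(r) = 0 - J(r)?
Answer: -227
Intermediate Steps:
w = 2
s(o) = o**2 (s(o) = (o*(o + o))/2 = (o*(2*o))/2 = (2*o**2)/2 = o**2)
j(r) = -3 (j(r) = 0 - 1*3 = 0 - 3 = -3)
j((1 + s(-4))/(6 + w))*48 - 83 = -3*48 - 83 = -144 - 83 = -227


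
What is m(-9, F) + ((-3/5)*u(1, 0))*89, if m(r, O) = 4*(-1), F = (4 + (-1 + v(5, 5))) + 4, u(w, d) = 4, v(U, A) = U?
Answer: -1088/5 ≈ -217.60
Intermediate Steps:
F = 12 (F = (4 + (-1 + 5)) + 4 = (4 + 4) + 4 = 8 + 4 = 12)
m(r, O) = -4
m(-9, F) + ((-3/5)*u(1, 0))*89 = -4 + (-3/5*4)*89 = -4 + (-3*1/5*4)*89 = -4 - 3/5*4*89 = -4 - 12/5*89 = -4 - 1068/5 = -1088/5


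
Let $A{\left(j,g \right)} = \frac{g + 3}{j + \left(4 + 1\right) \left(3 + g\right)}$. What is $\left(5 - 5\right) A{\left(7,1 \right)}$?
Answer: $0$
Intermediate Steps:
$A{\left(j,g \right)} = \frac{3 + g}{15 + j + 5 g}$ ($A{\left(j,g \right)} = \frac{3 + g}{j + 5 \left(3 + g\right)} = \frac{3 + g}{j + \left(15 + 5 g\right)} = \frac{3 + g}{15 + j + 5 g}$)
$\left(5 - 5\right) A{\left(7,1 \right)} = \left(5 - 5\right) \frac{3 + 1}{15 + 7 + 5 \cdot 1} = 0 \frac{1}{15 + 7 + 5} \cdot 4 = 0 \cdot \frac{1}{27} \cdot 4 = 0 \cdot \frac{4}{27} = 0$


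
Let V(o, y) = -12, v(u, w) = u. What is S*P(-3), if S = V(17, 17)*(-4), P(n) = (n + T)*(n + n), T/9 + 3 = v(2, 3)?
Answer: 3456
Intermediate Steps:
T = -9 (T = -27 + 9*2 = -27 + 18 = -9)
P(n) = 2*n*(-9 + n) (P(n) = (n - 9)*(n + n) = (-9 + n)*(2*n) = 2*n*(-9 + n))
S = 48 (S = -12*(-4) = 48)
S*P(-3) = 48*(2*(-3)*(-9 - 3)) = 48*(2*(-3)*(-12)) = 48*72 = 3456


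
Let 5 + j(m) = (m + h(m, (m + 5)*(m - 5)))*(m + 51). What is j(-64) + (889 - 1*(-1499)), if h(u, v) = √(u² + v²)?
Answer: 3215 - 13*√16577137 ≈ -49715.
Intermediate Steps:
j(m) = -5 + (51 + m)*(m + √(m² + (-5 + m)²*(5 + m)²)) (j(m) = -5 + (m + √(m² + ((m + 5)*(m - 5))²))*(m + 51) = -5 + (m + √(m² + ((5 + m)*(-5 + m))²))*(51 + m) = -5 + (m + √(m² + ((-5 + m)*(5 + m))²))*(51 + m) = -5 + (m + √(m² + (-5 + m)²*(5 + m)²))*(51 + m) = -5 + (51 + m)*(m + √(m² + (-5 + m)²*(5 + m)²)))
j(-64) + (889 - 1*(-1499)) = (-5 + (-64)² + 51*(-64) + 51*√((-64)² + (-25 + (-64)²)²) - 64*√((-64)² + (-25 + (-64)²)²)) + (889 - 1*(-1499)) = (-5 + 4096 - 3264 + 51*√(4096 + (-25 + 4096)²) - 64*√(4096 + (-25 + 4096)²)) + (889 + 1499) = (-5 + 4096 - 3264 + 51*√(4096 + 4071²) - 64*√(4096 + 4071²)) + 2388 = (-5 + 4096 - 3264 + 51*√(4096 + 16573041) - 64*√(4096 + 16573041)) + 2388 = (-5 + 4096 - 3264 + 51*√16577137 - 64*√16577137) + 2388 = (827 - 13*√16577137) + 2388 = 3215 - 13*√16577137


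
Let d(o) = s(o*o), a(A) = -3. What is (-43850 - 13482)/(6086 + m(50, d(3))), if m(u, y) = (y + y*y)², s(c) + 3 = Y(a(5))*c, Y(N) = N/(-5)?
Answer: -17916250/1922683 ≈ -9.3184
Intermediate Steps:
Y(N) = -N/5 (Y(N) = N*(-⅕) = -N/5)
s(c) = -3 + 3*c/5 (s(c) = -3 + (-⅕*(-3))*c = -3 + 3*c/5)
d(o) = -3 + 3*o²/5 (d(o) = -3 + 3*(o*o)/5 = -3 + 3*o²/5)
m(u, y) = (y + y²)²
(-43850 - 13482)/(6086 + m(50, d(3))) = (-43850 - 13482)/(6086 + (-3 + (⅗)*3²)²*(1 + (-3 + (⅗)*3²))²) = -57332/(6086 + (-3 + (⅗)*9)²*(1 + (-3 + (⅗)*9))²) = -57332/(6086 + (-3 + 27/5)²*(1 + (-3 + 27/5))²) = -57332/(6086 + (12/5)²*(1 + 12/5)²) = -57332/(6086 + 144*(17/5)²/25) = -57332/(6086 + (144/25)*(289/25)) = -57332/(6086 + 41616/625) = -57332/3845366/625 = -57332*625/3845366 = -17916250/1922683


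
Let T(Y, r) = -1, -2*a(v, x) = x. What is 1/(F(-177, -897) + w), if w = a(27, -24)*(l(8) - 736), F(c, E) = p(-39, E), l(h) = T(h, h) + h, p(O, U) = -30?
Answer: -1/8778 ≈ -0.00011392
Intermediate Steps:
a(v, x) = -x/2
l(h) = -1 + h
F(c, E) = -30
w = -8748 (w = (-½*(-24))*((-1 + 8) - 736) = 12*(7 - 736) = 12*(-729) = -8748)
1/(F(-177, -897) + w) = 1/(-30 - 8748) = 1/(-8778) = -1/8778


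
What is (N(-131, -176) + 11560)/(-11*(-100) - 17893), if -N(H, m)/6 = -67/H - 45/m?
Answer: -133210619/193589704 ≈ -0.68811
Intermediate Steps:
N(H, m) = 270/m + 402/H (N(H, m) = -6*(-67/H - 45/m) = 270/m + 402/H)
(N(-131, -176) + 11560)/(-11*(-100) - 17893) = ((270/(-176) + 402/(-131)) + 11560)/(-11*(-100) - 17893) = ((270*(-1/176) + 402*(-1/131)) + 11560)/(1100 - 17893) = ((-135/88 - 402/131) + 11560)/(-16793) = (-53061/11528 + 11560)*(-1/16793) = (133210619/11528)*(-1/16793) = -133210619/193589704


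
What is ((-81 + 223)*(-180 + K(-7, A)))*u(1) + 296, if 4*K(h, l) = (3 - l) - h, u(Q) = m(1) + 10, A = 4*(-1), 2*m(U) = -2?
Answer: -225271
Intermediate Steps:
m(U) = -1 (m(U) = (½)*(-2) = -1)
A = -4
u(Q) = 9 (u(Q) = -1 + 10 = 9)
K(h, l) = ¾ - h/4 - l/4 (K(h, l) = ((3 - l) - h)/4 = (3 - h - l)/4 = ¾ - h/4 - l/4)
((-81 + 223)*(-180 + K(-7, A)))*u(1) + 296 = ((-81 + 223)*(-180 + (¾ - ¼*(-7) - ¼*(-4))))*9 + 296 = (142*(-180 + (¾ + 7/4 + 1)))*9 + 296 = (142*(-180 + 7/2))*9 + 296 = (142*(-353/2))*9 + 296 = -25063*9 + 296 = -225567 + 296 = -225271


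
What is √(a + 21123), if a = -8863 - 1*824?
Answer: 2*√2859 ≈ 106.94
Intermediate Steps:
a = -9687 (a = -8863 - 824 = -9687)
√(a + 21123) = √(-9687 + 21123) = √11436 = 2*√2859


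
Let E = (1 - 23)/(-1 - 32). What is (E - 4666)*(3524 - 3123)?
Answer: -5612396/3 ≈ -1.8708e+6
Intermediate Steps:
E = ⅔ (E = -22/(-33) = -22*(-1/33) = ⅔ ≈ 0.66667)
(E - 4666)*(3524 - 3123) = (⅔ - 4666)*(3524 - 3123) = -13996/3*401 = -5612396/3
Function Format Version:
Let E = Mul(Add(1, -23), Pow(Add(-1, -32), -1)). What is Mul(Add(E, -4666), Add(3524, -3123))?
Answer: Rational(-5612396, 3) ≈ -1.8708e+6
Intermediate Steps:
E = Rational(2, 3) (E = Mul(-22, Pow(-33, -1)) = Mul(-22, Rational(-1, 33)) = Rational(2, 3) ≈ 0.66667)
Mul(Add(E, -4666), Add(3524, -3123)) = Mul(Add(Rational(2, 3), -4666), Add(3524, -3123)) = Mul(Rational(-13996, 3), 401) = Rational(-5612396, 3)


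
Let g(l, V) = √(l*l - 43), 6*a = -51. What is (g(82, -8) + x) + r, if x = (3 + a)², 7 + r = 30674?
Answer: 122789/4 + √6681 ≈ 30779.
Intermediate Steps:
a = -17/2 (a = (⅙)*(-51) = -17/2 ≈ -8.5000)
r = 30667 (r = -7 + 30674 = 30667)
g(l, V) = √(-43 + l²) (g(l, V) = √(l² - 43) = √(-43 + l²))
x = 121/4 (x = (3 - 17/2)² = (-11/2)² = 121/4 ≈ 30.250)
(g(82, -8) + x) + r = (√(-43 + 82²) + 121/4) + 30667 = (√(-43 + 6724) + 121/4) + 30667 = (√6681 + 121/4) + 30667 = (121/4 + √6681) + 30667 = 122789/4 + √6681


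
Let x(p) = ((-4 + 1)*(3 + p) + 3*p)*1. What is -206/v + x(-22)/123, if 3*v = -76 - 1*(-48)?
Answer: 12627/574 ≈ 21.998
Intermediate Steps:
v = -28/3 (v = (-76 - 1*(-48))/3 = (-76 + 48)/3 = (⅓)*(-28) = -28/3 ≈ -9.3333)
x(p) = -9 (x(p) = (-3*(3 + p) + 3*p)*1 = ((-9 - 3*p) + 3*p)*1 = -9*1 = -9)
-206/v + x(-22)/123 = -206/(-28/3) - 9/123 = -206*(-3/28) - 9*1/123 = 309/14 - 3/41 = 12627/574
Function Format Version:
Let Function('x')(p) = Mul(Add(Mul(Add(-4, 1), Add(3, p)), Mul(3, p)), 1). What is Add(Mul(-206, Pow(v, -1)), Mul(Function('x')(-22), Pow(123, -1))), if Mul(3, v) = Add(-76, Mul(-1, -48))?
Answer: Rational(12627, 574) ≈ 21.998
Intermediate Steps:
v = Rational(-28, 3) (v = Mul(Rational(1, 3), Add(-76, Mul(-1, -48))) = Mul(Rational(1, 3), Add(-76, 48)) = Mul(Rational(1, 3), -28) = Rational(-28, 3) ≈ -9.3333)
Function('x')(p) = -9 (Function('x')(p) = Mul(Add(Mul(-3, Add(3, p)), Mul(3, p)), 1) = Mul(Add(Add(-9, Mul(-3, p)), Mul(3, p)), 1) = Mul(-9, 1) = -9)
Add(Mul(-206, Pow(v, -1)), Mul(Function('x')(-22), Pow(123, -1))) = Add(Mul(-206, Pow(Rational(-28, 3), -1)), Mul(-9, Pow(123, -1))) = Add(Mul(-206, Rational(-3, 28)), Mul(-9, Rational(1, 123))) = Add(Rational(309, 14), Rational(-3, 41)) = Rational(12627, 574)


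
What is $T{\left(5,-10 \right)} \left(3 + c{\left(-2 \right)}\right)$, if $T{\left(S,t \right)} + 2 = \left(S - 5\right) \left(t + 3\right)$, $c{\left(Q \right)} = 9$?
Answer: $-24$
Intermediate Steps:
$T{\left(S,t \right)} = -2 + \left(-5 + S\right) \left(3 + t\right)$ ($T{\left(S,t \right)} = -2 + \left(S - 5\right) \left(t + 3\right) = -2 + \left(-5 + S\right) \left(3 + t\right)$)
$T{\left(5,-10 \right)} \left(3 + c{\left(-2 \right)}\right) = \left(-17 - -50 + 3 \cdot 5 + 5 \left(-10\right)\right) \left(3 + 9\right) = \left(-17 + 50 + 15 - 50\right) 12 = \left(-2\right) 12 = -24$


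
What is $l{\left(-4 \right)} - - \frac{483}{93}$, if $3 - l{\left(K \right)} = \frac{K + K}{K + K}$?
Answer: $\frac{223}{31} \approx 7.1936$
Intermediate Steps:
$l{\left(K \right)} = 2$ ($l{\left(K \right)} = 3 - \frac{K + K}{K + K} = 3 - \frac{2 K}{2 K} = 3 - 2 K \frac{1}{2 K} = 3 - 1 = 2$)
$l{\left(-4 \right)} - - \frac{483}{93} = 2 - - \frac{483}{93} = 2 - \left(-483\right) \frac{1}{93} = 2 - - \frac{161}{31} = 2 + \frac{161}{31} = \frac{223}{31}$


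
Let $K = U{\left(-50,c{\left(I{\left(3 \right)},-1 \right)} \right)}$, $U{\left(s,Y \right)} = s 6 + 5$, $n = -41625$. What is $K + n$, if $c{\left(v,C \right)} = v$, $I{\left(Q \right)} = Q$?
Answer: $-41920$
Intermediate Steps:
$U{\left(s,Y \right)} = 5 + 6 s$ ($U{\left(s,Y \right)} = 6 s + 5 = 5 + 6 s$)
$K = -295$ ($K = 5 + 6 \left(-50\right) = 5 - 300 = -295$)
$K + n = -295 - 41625 = -41920$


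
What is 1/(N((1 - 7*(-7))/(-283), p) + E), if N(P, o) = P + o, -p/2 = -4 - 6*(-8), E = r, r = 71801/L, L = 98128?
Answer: -27770224/2428366429 ≈ -0.011436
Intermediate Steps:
r = 71801/98128 ≈ 0.73171
E = 71801/98128 ≈ 0.73171
p = -88 (p = -2*(-4 - 6*(-8)) = -2*(-4 + 48) = -2*44 = -88)
1/(N((1 - 7*(-7))/(-283), p) + E) = 1/(((1 - 7*(-7))/(-283) - 88) + 71801/98128) = 1/(((1 + 49)*(-1/283) - 88) + 71801/98128) = 1/((50*(-1/283) - 88) + 71801/98128) = 1/((-50/283 - 88) + 71801/98128) = 1/(-24954/283 + 71801/98128) = 1/(-2428366429/27770224) = -27770224/2428366429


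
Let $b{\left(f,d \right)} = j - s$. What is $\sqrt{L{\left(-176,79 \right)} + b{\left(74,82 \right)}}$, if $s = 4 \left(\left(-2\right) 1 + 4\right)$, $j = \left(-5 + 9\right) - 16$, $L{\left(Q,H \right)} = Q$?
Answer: $14 i \approx 14.0 i$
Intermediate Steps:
$j = -12$ ($j = 4 - 16 = -12$)
$s = 8$ ($s = 4 \left(-2 + 4\right) = 4 \cdot 2 = 8$)
$b{\left(f,d \right)} = -20$ ($b{\left(f,d \right)} = -12 - 8 = -20$)
$\sqrt{L{\left(-176,79 \right)} + b{\left(74,82 \right)}} = \sqrt{-176 - 20} = \sqrt{-196} = 14 i$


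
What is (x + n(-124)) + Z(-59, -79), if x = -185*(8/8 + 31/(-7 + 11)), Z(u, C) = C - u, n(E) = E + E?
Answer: -7547/4 ≈ -1886.8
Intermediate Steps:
n(E) = 2*E
x = -6475/4 (x = -185*(8*(⅛) + 31/4) = -185*(1 + 31*(¼)) = -185*(1 + 31/4) = -185*35/4 = -6475/4 ≈ -1618.8)
(x + n(-124)) + Z(-59, -79) = (-6475/4 + 2*(-124)) + (-79 - 1*(-59)) = (-6475/4 - 248) + (-79 + 59) = -7467/4 - 20 = -7547/4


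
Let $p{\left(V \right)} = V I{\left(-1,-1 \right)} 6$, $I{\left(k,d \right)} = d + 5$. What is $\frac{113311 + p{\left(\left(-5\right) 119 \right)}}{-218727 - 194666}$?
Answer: $- \frac{99031}{413393} \approx -0.23956$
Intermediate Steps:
$I{\left(k,d \right)} = 5 + d$
$p{\left(V \right)} = 24 V$ ($p{\left(V \right)} = V \left(5 - 1\right) 6 = V 4 \cdot 6 = 4 V 6 = 24 V$)
$\frac{113311 + p{\left(\left(-5\right) 119 \right)}}{-218727 - 194666} = \frac{113311 + 24 \left(\left(-5\right) 119\right)}{-218727 - 194666} = \frac{113311 + 24 \left(-595\right)}{-413393} = \left(113311 - 14280\right) \left(- \frac{1}{413393}\right) = 99031 \left(- \frac{1}{413393}\right) = - \frac{99031}{413393}$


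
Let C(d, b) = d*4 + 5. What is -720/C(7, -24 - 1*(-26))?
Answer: -240/11 ≈ -21.818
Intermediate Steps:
C(d, b) = 5 + 4*d (C(d, b) = 4*d + 5 = 5 + 4*d)
-720/C(7, -24 - 1*(-26)) = -720/(5 + 4*7) = -720/(5 + 28) = -720/33 = -720*1/33 = -240/11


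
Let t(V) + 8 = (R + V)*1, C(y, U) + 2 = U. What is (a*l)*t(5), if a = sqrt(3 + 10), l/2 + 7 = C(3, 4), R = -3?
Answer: 60*sqrt(13) ≈ 216.33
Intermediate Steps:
C(y, U) = -2 + U
l = -10 (l = -14 + 2*(-2 + 4) = -14 + 2*2 = -14 + 4 = -10)
a = sqrt(13) ≈ 3.6056
t(V) = -11 + V (t(V) = -8 + (-3 + V)*1 = -8 + (-3 + V) = -11 + V)
(a*l)*t(5) = (sqrt(13)*(-10))*(-11 + 5) = -10*sqrt(13)*(-6) = 60*sqrt(13)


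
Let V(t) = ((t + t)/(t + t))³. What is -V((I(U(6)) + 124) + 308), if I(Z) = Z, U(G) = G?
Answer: -1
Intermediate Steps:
V(t) = 1 (V(t) = ((2*t)/((2*t)))³ = ((2*t)*(1/(2*t)))³ = 1³ = 1)
-V((I(U(6)) + 124) + 308) = -1*1 = -1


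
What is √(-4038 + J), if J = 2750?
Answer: 2*I*√322 ≈ 35.889*I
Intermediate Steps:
√(-4038 + J) = √(-4038 + 2750) = √(-1288) = 2*I*√322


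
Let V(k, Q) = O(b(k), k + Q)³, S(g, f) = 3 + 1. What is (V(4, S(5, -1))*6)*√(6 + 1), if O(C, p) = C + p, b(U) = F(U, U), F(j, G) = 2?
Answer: 6000*√7 ≈ 15875.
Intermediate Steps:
b(U) = 2
S(g, f) = 4
V(k, Q) = (2 + Q + k)³ (V(k, Q) = (2 + (k + Q))³ = (2 + (Q + k))³ = (2 + Q + k)³)
(V(4, S(5, -1))*6)*√(6 + 1) = ((2 + 4 + 4)³*6)*√(6 + 1) = (10³*6)*√7 = (1000*6)*√7 = 6000*√7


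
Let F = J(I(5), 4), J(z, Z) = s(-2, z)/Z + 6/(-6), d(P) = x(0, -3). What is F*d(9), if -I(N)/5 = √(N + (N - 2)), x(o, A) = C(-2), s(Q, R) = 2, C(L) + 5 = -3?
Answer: 4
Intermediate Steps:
C(L) = -8 (C(L) = -5 - 3 = -8)
x(o, A) = -8
d(P) = -8
I(N) = -5*√(-2 + 2*N) (I(N) = -5*√(N + (N - 2)) = -5*√(N + (-2 + N)) = -5*√(-2 + 2*N))
J(z, Z) = -1 + 2/Z (J(z, Z) = 2/Z + 6/(-6) = 2/Z + 6*(-⅙) = 2/Z - 1 = -1 + 2/Z)
F = -½ (F = (2 - 1*4)/4 = (2 - 4)/4 = (¼)*(-2) = -½ ≈ -0.50000)
F*d(9) = -½*(-8) = 4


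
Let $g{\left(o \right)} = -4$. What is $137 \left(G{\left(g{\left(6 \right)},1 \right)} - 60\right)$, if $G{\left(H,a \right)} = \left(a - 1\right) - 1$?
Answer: $-8357$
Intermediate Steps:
$G{\left(H,a \right)} = -2 + a$ ($G{\left(H,a \right)} = \left(-1 + a\right) - 1 = -2 + a$)
$137 \left(G{\left(g{\left(6 \right)},1 \right)} - 60\right) = 137 \left(\left(-2 + 1\right) - 60\right) = 137 \left(-1 - 60\right) = 137 \left(-61\right) = -8357$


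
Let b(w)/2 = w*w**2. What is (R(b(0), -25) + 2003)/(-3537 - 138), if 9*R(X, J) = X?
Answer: -2003/3675 ≈ -0.54503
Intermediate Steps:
b(w) = 2*w**3 (b(w) = 2*(w*w**2) = 2*w**3)
R(X, J) = X/9
(R(b(0), -25) + 2003)/(-3537 - 138) = ((2*0**3)/9 + 2003)/(-3537 - 138) = ((2*0)/9 + 2003)/(-3675) = ((1/9)*0 + 2003)*(-1/3675) = (0 + 2003)*(-1/3675) = 2003*(-1/3675) = -2003/3675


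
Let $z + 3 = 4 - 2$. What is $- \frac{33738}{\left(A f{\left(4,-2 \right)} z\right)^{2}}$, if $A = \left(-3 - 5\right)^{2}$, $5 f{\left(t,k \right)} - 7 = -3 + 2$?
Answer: $- \frac{140575}{24576} \approx -5.72$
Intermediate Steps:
$f{\left(t,k \right)} = \frac{6}{5}$ ($f{\left(t,k \right)} = \frac{7}{5} + \frac{-3 + 2}{5} = \frac{7}{5} + \frac{1}{5} \left(-1\right) = \frac{7}{5} - \frac{1}{5} = \frac{6}{5}$)
$A = 64$ ($A = \left(-8\right)^{2} = 64$)
$z = -1$ ($z = -3 + \left(4 - 2\right) = -3 + 2 = -1$)
$- \frac{33738}{\left(A f{\left(4,-2 \right)} z\right)^{2}} = - \frac{33738}{\left(64 \cdot \frac{6}{5} \left(-1\right)\right)^{2}} = - \frac{33738}{\left(\frac{384}{5} \left(-1\right)\right)^{2}} = - \frac{33738}{\left(- \frac{384}{5}\right)^{2}} = - \frac{33738}{\frac{147456}{25}} = - \frac{33738 \cdot 25}{147456} = \left(-1\right) \frac{140575}{24576} = - \frac{140575}{24576}$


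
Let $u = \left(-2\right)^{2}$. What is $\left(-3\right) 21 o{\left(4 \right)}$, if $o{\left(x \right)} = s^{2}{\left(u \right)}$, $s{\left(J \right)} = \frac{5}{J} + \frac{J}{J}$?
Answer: $- \frac{5103}{16} \approx -318.94$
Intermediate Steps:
$u = 4$
$s{\left(J \right)} = 1 + \frac{5}{J}$ ($s{\left(J \right)} = \frac{5}{J} + 1 = 1 + \frac{5}{J}$)
$o{\left(x \right)} = \frac{81}{16}$ ($o{\left(x \right)} = \left(\frac{5 + 4}{4}\right)^{2} = \left(\frac{1}{4} \cdot 9\right)^{2} = \left(\frac{9}{4}\right)^{2} = \frac{81}{16}$)
$\left(-3\right) 21 o{\left(4 \right)} = \left(-3\right) 21 \cdot \frac{81}{16} = \left(-63\right) \frac{81}{16} = - \frac{5103}{16}$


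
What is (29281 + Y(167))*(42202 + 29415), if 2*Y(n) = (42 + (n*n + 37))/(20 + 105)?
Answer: 263128664253/125 ≈ 2.1050e+9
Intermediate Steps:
Y(n) = 79/250 + n²/250 (Y(n) = ((42 + (n*n + 37))/(20 + 105))/2 = ((42 + (n² + 37))/125)/2 = ((42 + (37 + n²))*(1/125))/2 = ((79 + n²)*(1/125))/2 = (79/125 + n²/125)/2 = 79/250 + n²/250)
(29281 + Y(167))*(42202 + 29415) = (29281 + (79/250 + (1/250)*167²))*(42202 + 29415) = (29281 + (79/250 + (1/250)*27889))*71617 = (29281 + (79/250 + 27889/250))*71617 = (29281 + 13984/125)*71617 = (3674109/125)*71617 = 263128664253/125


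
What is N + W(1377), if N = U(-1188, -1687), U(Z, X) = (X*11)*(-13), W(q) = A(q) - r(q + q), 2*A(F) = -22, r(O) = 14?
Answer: 241216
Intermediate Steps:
A(F) = -11 (A(F) = (½)*(-22) = -11)
W(q) = -25 (W(q) = -11 - 1*14 = -11 - 14 = -25)
U(Z, X) = -143*X (U(Z, X) = (11*X)*(-13) = -143*X)
N = 241241 (N = -143*(-1687) = 241241)
N + W(1377) = 241241 - 25 = 241216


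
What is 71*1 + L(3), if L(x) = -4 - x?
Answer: 64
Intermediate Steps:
71*1 + L(3) = 71*1 + (-4 - 1*3) = 71 + (-4 - 3) = 71 - 7 = 64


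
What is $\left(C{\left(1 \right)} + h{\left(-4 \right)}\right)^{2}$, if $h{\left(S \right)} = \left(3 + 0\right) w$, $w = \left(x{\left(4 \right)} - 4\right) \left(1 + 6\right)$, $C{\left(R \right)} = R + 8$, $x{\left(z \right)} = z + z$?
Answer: $8649$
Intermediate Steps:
$x{\left(z \right)} = 2 z$
$C{\left(R \right)} = 8 + R$
$w = 28$ ($w = \left(2 \cdot 4 - 4\right) \left(1 + 6\right) = \left(8 - 4\right) 7 = 4 \cdot 7 = 28$)
$h{\left(S \right)} = 84$ ($h{\left(S \right)} = \left(3 + 0\right) 28 = 3 \cdot 28 = 84$)
$\left(C{\left(1 \right)} + h{\left(-4 \right)}\right)^{2} = \left(\left(8 + 1\right) + 84\right)^{2} = \left(9 + 84\right)^{2} = 93^{2} = 8649$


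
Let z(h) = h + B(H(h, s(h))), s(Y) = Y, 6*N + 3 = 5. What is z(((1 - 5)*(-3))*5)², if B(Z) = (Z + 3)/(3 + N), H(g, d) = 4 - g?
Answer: 194481/100 ≈ 1944.8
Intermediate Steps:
N = ⅓ (N = -½ + (⅙)*5 = -½ + ⅚ = ⅓ ≈ 0.33333)
B(Z) = 9/10 + 3*Z/10 (B(Z) = (Z + 3)/(3 + ⅓) = (3 + Z)/(10/3) = (3 + Z)*(3/10) = 9/10 + 3*Z/10)
z(h) = 21/10 + 7*h/10 (z(h) = h + (9/10 + 3*(4 - h)/10) = h + (9/10 + (6/5 - 3*h/10)) = h + (21/10 - 3*h/10) = 21/10 + 7*h/10)
z(((1 - 5)*(-3))*5)² = (21/10 + 7*(((1 - 5)*(-3))*5)/10)² = (21/10 + 7*(-4*(-3)*5)/10)² = (21/10 + 7*(12*5)/10)² = (21/10 + (7/10)*60)² = (21/10 + 42)² = (441/10)² = 194481/100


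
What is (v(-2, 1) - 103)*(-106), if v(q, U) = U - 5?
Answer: 11342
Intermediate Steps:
v(q, U) = -5 + U
(v(-2, 1) - 103)*(-106) = ((-5 + 1) - 103)*(-106) = (-4 - 103)*(-106) = -107*(-106) = 11342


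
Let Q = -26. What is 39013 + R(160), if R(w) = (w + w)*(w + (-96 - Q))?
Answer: 67813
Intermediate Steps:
R(w) = 2*w*(-70 + w) (R(w) = (w + w)*(w + (-96 - 1*(-26))) = (2*w)*(w + (-96 + 26)) = (2*w)*(w - 70) = (2*w)*(-70 + w) = 2*w*(-70 + w))
39013 + R(160) = 39013 + 2*160*(-70 + 160) = 39013 + 2*160*90 = 39013 + 28800 = 67813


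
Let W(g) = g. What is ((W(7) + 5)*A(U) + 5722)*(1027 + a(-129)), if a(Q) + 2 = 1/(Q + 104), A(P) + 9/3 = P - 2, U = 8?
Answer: 147542992/25 ≈ 5.9017e+6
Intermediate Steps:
A(P) = -5 + P (A(P) = -3 + (P - 2) = -3 + (-2 + P) = -5 + P)
a(Q) = -2 + 1/(104 + Q) (a(Q) = -2 + 1/(Q + 104) = -2 + 1/(104 + Q))
((W(7) + 5)*A(U) + 5722)*(1027 + a(-129)) = ((7 + 5)*(-5 + 8) + 5722)*(1027 + (-207 - 2*(-129))/(104 - 129)) = (12*3 + 5722)*(1027 + (-207 + 258)/(-25)) = (36 + 5722)*(1027 - 1/25*51) = 5758*(1027 - 51/25) = 5758*(25624/25) = 147542992/25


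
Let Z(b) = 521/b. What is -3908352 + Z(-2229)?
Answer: -8711717129/2229 ≈ -3.9084e+6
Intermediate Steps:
-3908352 + Z(-2229) = -3908352 + 521/(-2229) = -3908352 + 521*(-1/2229) = -3908352 - 521/2229 = -8711717129/2229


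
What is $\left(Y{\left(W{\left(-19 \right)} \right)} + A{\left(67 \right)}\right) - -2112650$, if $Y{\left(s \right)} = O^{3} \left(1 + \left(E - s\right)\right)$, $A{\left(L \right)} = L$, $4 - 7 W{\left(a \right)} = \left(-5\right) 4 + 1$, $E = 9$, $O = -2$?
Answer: $\frac{14788643}{7} \approx 2.1127 \cdot 10^{6}$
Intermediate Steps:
$W{\left(a \right)} = \frac{23}{7}$ ($W{\left(a \right)} = \frac{4}{7} - \frac{\left(-5\right) 4 + 1}{7} = \frac{4}{7} - \frac{-20 + 1}{7} = \frac{4}{7} - - \frac{19}{7} = \frac{4}{7} + \frac{19}{7} = \frac{23}{7}$)
$Y{\left(s \right)} = -80 + 8 s$ ($Y{\left(s \right)} = \left(-2\right)^{3} \left(1 - \left(-9 + s\right)\right) = - 8 \left(10 - s\right) = -80 + 8 s$)
$\left(Y{\left(W{\left(-19 \right)} \right)} + A{\left(67 \right)}\right) - -2112650 = \left(\left(-80 + 8 \cdot \frac{23}{7}\right) + 67\right) - -2112650 = \left(\left(-80 + \frac{184}{7}\right) + 67\right) + 2112650 = \left(- \frac{376}{7} + 67\right) + 2112650 = \frac{93}{7} + 2112650 = \frac{14788643}{7}$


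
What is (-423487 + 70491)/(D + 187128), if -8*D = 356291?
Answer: -2823968/1140733 ≈ -2.4756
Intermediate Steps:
D = -356291/8 (D = -⅛*356291 = -356291/8 ≈ -44536.)
(-423487 + 70491)/(D + 187128) = (-423487 + 70491)/(-356291/8 + 187128) = -352996/1140733/8 = -352996*8/1140733 = -2823968/1140733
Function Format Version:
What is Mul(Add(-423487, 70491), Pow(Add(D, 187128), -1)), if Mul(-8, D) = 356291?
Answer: Rational(-2823968, 1140733) ≈ -2.4756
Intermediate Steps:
D = Rational(-356291, 8) (D = Mul(Rational(-1, 8), 356291) = Rational(-356291, 8) ≈ -44536.)
Mul(Add(-423487, 70491), Pow(Add(D, 187128), -1)) = Mul(Add(-423487, 70491), Pow(Add(Rational(-356291, 8), 187128), -1)) = Mul(-352996, Pow(Rational(1140733, 8), -1)) = Mul(-352996, Rational(8, 1140733)) = Rational(-2823968, 1140733)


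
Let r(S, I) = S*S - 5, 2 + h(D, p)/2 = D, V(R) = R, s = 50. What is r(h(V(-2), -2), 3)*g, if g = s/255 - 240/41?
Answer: -697970/2091 ≈ -333.80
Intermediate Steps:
h(D, p) = -4 + 2*D
g = -11830/2091 (g = 50/255 - 240/41 = 50*(1/255) - 240*1/41 = 10/51 - 240/41 = -11830/2091 ≈ -5.6576)
r(S, I) = -5 + S² (r(S, I) = S² - 5 = -5 + S²)
r(h(V(-2), -2), 3)*g = (-5 + (-4 + 2*(-2))²)*(-11830/2091) = (-5 + (-4 - 4)²)*(-11830/2091) = (-5 + (-8)²)*(-11830/2091) = (-5 + 64)*(-11830/2091) = 59*(-11830/2091) = -697970/2091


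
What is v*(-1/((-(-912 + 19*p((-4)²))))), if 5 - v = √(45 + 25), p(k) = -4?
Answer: -5/988 + √70/988 ≈ 0.0034075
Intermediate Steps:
v = 5 - √70 (v = 5 - √(45 + 25) = 5 - √70 ≈ -3.3666)
v*(-1/((-(-912 + 19*p((-4)²))))) = (5 - √70)*(-1/((-19/(1/(-48 - 4))))) = (5 - √70)*(-1/((-19/(1/(-52))))) = (5 - √70)*(-1/((-19/(-1/52)))) = (5 - √70)*(-1/((-19*(-52)))) = (5 - √70)*(-1/988) = -5/988 + √70/988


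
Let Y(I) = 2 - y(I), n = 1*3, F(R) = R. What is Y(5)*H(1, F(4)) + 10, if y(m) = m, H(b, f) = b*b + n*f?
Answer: -29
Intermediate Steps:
n = 3
H(b, f) = b² + 3*f (H(b, f) = b*b + 3*f = b² + 3*f)
Y(I) = 2 - I
Y(5)*H(1, F(4)) + 10 = (2 - 1*5)*(1² + 3*4) + 10 = (2 - 5)*(1 + 12) + 10 = -3*13 + 10 = -39 + 10 = -29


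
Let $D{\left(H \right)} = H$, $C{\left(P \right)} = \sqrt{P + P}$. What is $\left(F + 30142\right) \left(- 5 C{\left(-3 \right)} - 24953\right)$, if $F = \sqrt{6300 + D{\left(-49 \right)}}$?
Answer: $- \left(24953 + 5 i \sqrt{6}\right) \left(30142 + \sqrt{6251}\right) \approx -7.5411 \cdot 10^{8} - 3.7013 \cdot 10^{5} i$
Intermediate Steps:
$C{\left(P \right)} = \sqrt{2} \sqrt{P}$ ($C{\left(P \right)} = \sqrt{2 P} = \sqrt{2} \sqrt{P}$)
$F = \sqrt{6251}$ ($F = \sqrt{6300 - 49} = \sqrt{6251} \approx 79.063$)
$\left(F + 30142\right) \left(- 5 C{\left(-3 \right)} - 24953\right) = \left(\sqrt{6251} + 30142\right) \left(- 5 \sqrt{2} \sqrt{-3} - 24953\right) = \left(30142 + \sqrt{6251}\right) \left(- 5 \sqrt{2} i \sqrt{3} - 24953\right) = \left(30142 + \sqrt{6251}\right) \left(- 5 i \sqrt{6} - 24953\right) = \left(30142 + \sqrt{6251}\right) \left(-24953 - 5 i \sqrt{6}\right) = \left(-24953 - 5 i \sqrt{6}\right) \left(30142 + \sqrt{6251}\right)$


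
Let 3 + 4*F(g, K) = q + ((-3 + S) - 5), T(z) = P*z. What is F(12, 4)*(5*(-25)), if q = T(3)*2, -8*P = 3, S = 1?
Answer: 6125/16 ≈ 382.81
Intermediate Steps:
P = -3/8 (P = -⅛*3 = -3/8 ≈ -0.37500)
T(z) = -3*z/8
q = -9/4 (q = -3/8*3*2 = -9/8*2 = -9/4 ≈ -2.2500)
F(g, K) = -49/16 (F(g, K) = -¾ + (-9/4 + ((-3 + 1) - 5))/4 = -¾ + (-9/4 + (-2 - 5))/4 = -¾ + (-9/4 - 7)/4 = -¾ + (¼)*(-37/4) = -¾ - 37/16 = -49/16)
F(12, 4)*(5*(-25)) = -245*(-25)/16 = -49/16*(-125) = 6125/16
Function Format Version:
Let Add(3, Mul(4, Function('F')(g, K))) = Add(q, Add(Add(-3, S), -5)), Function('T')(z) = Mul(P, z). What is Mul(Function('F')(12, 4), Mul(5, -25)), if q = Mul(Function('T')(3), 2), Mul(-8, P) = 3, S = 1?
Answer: Rational(6125, 16) ≈ 382.81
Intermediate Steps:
P = Rational(-3, 8) (P = Mul(Rational(-1, 8), 3) = Rational(-3, 8) ≈ -0.37500)
Function('T')(z) = Mul(Rational(-3, 8), z)
q = Rational(-9, 4) (q = Mul(Mul(Rational(-3, 8), 3), 2) = Mul(Rational(-9, 8), 2) = Rational(-9, 4) ≈ -2.2500)
Function('F')(g, K) = Rational(-49, 16) (Function('F')(g, K) = Add(Rational(-3, 4), Mul(Rational(1, 4), Add(Rational(-9, 4), Add(Add(-3, 1), -5)))) = Add(Rational(-3, 4), Mul(Rational(1, 4), Add(Rational(-9, 4), Add(-2, -5)))) = Add(Rational(-3, 4), Mul(Rational(1, 4), Add(Rational(-9, 4), -7))) = Add(Rational(-3, 4), Mul(Rational(1, 4), Rational(-37, 4))) = Add(Rational(-3, 4), Rational(-37, 16)) = Rational(-49, 16))
Mul(Function('F')(12, 4), Mul(5, -25)) = Mul(Rational(-49, 16), Mul(5, -25)) = Mul(Rational(-49, 16), -125) = Rational(6125, 16)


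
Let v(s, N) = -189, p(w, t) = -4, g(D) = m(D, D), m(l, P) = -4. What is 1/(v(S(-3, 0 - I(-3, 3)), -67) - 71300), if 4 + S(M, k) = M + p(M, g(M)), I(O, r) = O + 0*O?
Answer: -1/71489 ≈ -1.3988e-5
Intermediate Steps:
g(D) = -4
I(O, r) = O (I(O, r) = O + 0 = O)
S(M, k) = -8 + M (S(M, k) = -4 + (M - 4) = -4 + (-4 + M) = -8 + M)
1/(v(S(-3, 0 - I(-3, 3)), -67) - 71300) = 1/(-189 - 71300) = 1/(-71489) = -1/71489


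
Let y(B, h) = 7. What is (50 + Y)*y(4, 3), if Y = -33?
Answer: 119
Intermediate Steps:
(50 + Y)*y(4, 3) = (50 - 33)*7 = 17*7 = 119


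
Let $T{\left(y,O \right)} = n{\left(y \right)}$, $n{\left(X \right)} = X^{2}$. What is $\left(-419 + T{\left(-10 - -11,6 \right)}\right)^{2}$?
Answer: $174724$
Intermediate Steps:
$T{\left(y,O \right)} = y^{2}$
$\left(-419 + T{\left(-10 - -11,6 \right)}\right)^{2} = \left(-419 + \left(-10 - -11\right)^{2}\right)^{2} = \left(-419 + \left(-10 + 11\right)^{2}\right)^{2} = \left(-419 + 1^{2}\right)^{2} = \left(-419 + 1\right)^{2} = \left(-418\right)^{2} = 174724$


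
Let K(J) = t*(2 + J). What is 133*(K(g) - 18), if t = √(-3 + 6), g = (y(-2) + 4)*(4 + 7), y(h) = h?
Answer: -2394 + 3192*√3 ≈ 3134.7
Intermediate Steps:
g = 22 (g = (-2 + 4)*(4 + 7) = 2*11 = 22)
t = √3 ≈ 1.7320
K(J) = √3*(2 + J)
133*(K(g) - 18) = 133*(√3*(2 + 22) - 18) = 133*(√3*24 - 18) = 133*(24*√3 - 18) = 133*(-18 + 24*√3) = -2394 + 3192*√3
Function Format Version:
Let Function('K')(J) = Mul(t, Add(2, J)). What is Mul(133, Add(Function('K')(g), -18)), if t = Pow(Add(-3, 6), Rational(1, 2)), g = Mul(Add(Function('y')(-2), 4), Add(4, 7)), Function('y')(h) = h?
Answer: Add(-2394, Mul(3192, Pow(3, Rational(1, 2)))) ≈ 3134.7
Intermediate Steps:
g = 22 (g = Mul(Add(-2, 4), Add(4, 7)) = Mul(2, 11) = 22)
t = Pow(3, Rational(1, 2)) ≈ 1.7320
Function('K')(J) = Mul(Pow(3, Rational(1, 2)), Add(2, J))
Mul(133, Add(Function('K')(g), -18)) = Mul(133, Add(Mul(Pow(3, Rational(1, 2)), Add(2, 22)), -18)) = Mul(133, Add(Mul(Pow(3, Rational(1, 2)), 24), -18)) = Mul(133, Add(Mul(24, Pow(3, Rational(1, 2))), -18)) = Mul(133, Add(-18, Mul(24, Pow(3, Rational(1, 2))))) = Add(-2394, Mul(3192, Pow(3, Rational(1, 2))))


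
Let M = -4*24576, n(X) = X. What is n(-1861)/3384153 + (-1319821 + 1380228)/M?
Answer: -68203158005/110891925504 ≈ -0.61504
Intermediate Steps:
M = -98304
n(-1861)/3384153 + (-1319821 + 1380228)/M = -1861/3384153 + (-1319821 + 1380228)/(-98304) = -1861*1/3384153 + 60407*(-1/98304) = -1861/3384153 - 60407/98304 = -68203158005/110891925504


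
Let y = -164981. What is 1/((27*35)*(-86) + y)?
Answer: -1/246251 ≈ -4.0609e-6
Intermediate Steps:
1/((27*35)*(-86) + y) = 1/((27*35)*(-86) - 164981) = 1/(945*(-86) - 164981) = 1/(-81270 - 164981) = 1/(-246251) = -1/246251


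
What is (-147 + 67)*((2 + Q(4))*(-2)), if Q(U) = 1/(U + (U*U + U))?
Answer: 980/3 ≈ 326.67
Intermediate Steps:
Q(U) = 1/(U² + 2*U) (Q(U) = 1/(U + (U² + U)) = 1/(U + (U + U²)) = 1/(U² + 2*U))
(-147 + 67)*((2 + Q(4))*(-2)) = (-147 + 67)*((2 + 1/(4*(2 + 4)))*(-2)) = -80*(2 + (¼)/6)*(-2) = -80*(2 + (¼)*(⅙))*(-2) = -80*(2 + 1/24)*(-2) = -490*(-2)/3 = -80*(-49/12) = 980/3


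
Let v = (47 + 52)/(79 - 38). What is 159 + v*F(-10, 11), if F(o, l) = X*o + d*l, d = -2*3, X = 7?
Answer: -6945/41 ≈ -169.39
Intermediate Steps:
d = -6
v = 99/41 ≈ 2.4146
F(o, l) = -6*l + 7*o (F(o, l) = 7*o - 6*l = -6*l + 7*o)
159 + v*F(-10, 11) = 159 + 99*(-6*11 + 7*(-10))/41 = 159 + 99*(-66 - 70)/41 = 159 + (99/41)*(-136) = 159 - 13464/41 = -6945/41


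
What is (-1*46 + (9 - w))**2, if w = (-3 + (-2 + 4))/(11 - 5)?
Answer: 48841/36 ≈ 1356.7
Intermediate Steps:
w = -1/6 (w = (-3 + 2)/6 = -1*1/6 = -1/6 ≈ -0.16667)
(-1*46 + (9 - w))**2 = (-1*46 + (9 - 1*(-1/6)))**2 = (-46 + (9 + 1/6))**2 = (-46 + 55/6)**2 = (-221/6)**2 = 48841/36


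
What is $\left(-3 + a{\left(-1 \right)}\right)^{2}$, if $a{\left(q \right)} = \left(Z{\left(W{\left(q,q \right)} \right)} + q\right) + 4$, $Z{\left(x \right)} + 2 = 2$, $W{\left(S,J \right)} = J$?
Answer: $0$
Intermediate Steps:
$Z{\left(x \right)} = 0$ ($Z{\left(x \right)} = -2 + 2 = 0$)
$a{\left(q \right)} = 4 + q$ ($a{\left(q \right)} = \left(0 + q\right) + 4 = q + 4 = 4 + q$)
$\left(-3 + a{\left(-1 \right)}\right)^{2} = \left(-3 + \left(4 - 1\right)\right)^{2} = \left(-3 + 3\right)^{2} = 0^{2} = 0$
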